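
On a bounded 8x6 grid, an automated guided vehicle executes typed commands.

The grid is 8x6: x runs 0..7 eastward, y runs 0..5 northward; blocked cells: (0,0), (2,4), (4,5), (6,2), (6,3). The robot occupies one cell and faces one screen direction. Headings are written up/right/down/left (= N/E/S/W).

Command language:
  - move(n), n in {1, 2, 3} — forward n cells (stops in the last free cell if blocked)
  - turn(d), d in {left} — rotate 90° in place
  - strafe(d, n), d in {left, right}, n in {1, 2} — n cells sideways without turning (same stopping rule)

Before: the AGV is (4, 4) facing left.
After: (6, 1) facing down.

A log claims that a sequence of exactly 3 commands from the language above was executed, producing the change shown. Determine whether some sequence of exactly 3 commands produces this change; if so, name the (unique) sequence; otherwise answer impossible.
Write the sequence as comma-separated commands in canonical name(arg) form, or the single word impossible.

turn(left), move(3), strafe(left, 2)

key: order matters: swapping turn(left) and strafe(left, 2) lands elsewhere
t0: (4, 4) facing left
[1] after turn(left): (4, 4) facing down
[2] after move(3): (4, 1) facing down
[3] after strafe(left, 2): (6, 1) facing down
no rival 3-sequence matches.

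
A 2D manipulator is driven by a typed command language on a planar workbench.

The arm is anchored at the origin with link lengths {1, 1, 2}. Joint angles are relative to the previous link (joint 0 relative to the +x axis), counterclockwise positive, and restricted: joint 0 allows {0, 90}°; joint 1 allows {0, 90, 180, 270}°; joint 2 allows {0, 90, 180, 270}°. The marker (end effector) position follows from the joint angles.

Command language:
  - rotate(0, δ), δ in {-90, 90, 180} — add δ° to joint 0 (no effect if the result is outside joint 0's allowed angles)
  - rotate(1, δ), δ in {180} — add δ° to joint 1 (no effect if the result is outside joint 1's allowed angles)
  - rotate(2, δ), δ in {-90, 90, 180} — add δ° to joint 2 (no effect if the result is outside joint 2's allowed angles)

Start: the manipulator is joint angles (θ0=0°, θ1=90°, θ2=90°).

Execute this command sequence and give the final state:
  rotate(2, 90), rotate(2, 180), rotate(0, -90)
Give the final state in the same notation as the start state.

initial: joint angles (θ0=0°, θ1=90°, θ2=90°)
1. rotate(2, 90) → joint angles (θ0=0°, θ1=90°, θ2=180°)
2. rotate(2, 180) → joint angles (θ0=0°, θ1=90°, θ2=0°)
3. rotate(0, -90) → joint angles (θ0=0°, θ1=90°, θ2=0°)

joint angles (θ0=0°, θ1=90°, θ2=0°)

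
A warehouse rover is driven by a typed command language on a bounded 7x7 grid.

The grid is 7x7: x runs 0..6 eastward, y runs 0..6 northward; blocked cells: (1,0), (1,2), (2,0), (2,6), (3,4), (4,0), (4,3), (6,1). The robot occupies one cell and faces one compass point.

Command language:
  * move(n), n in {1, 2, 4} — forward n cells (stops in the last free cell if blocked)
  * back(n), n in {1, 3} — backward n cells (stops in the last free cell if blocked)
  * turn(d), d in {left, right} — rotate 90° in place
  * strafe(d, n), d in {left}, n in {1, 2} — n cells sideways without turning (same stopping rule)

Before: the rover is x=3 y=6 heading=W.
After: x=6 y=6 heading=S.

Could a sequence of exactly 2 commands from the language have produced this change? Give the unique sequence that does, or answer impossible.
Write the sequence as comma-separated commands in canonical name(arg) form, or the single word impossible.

key: order matters: swapping back(3) and turn(left) lands elsewhere
begin: x=3 y=6 heading=W
1. back(3) → x=6 y=6 heading=W
2. turn(left) → x=6 y=6 heading=S
no other 2-command option fits: unique.

back(3), turn(left)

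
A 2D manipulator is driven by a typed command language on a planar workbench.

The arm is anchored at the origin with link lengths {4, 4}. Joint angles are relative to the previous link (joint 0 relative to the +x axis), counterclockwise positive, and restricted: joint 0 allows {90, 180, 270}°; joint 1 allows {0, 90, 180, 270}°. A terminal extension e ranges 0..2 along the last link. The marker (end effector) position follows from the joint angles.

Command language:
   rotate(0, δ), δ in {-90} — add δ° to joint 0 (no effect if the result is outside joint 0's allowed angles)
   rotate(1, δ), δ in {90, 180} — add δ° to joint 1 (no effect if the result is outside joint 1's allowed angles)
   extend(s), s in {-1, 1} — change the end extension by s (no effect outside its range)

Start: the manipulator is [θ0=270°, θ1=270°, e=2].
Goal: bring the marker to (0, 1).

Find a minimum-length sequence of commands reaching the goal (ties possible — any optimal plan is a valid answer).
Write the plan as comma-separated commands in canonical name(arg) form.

start: [θ0=270°, θ1=270°, e=2]
t=1 rotate(1, 180) ⇒ [θ0=270°, θ1=90°, e=2]
t=2 rotate(1, 90) ⇒ [θ0=270°, θ1=180°, e=2]
t=3 extend(-1) ⇒ [θ0=270°, θ1=180°, e=1]
minimal: 3 command(s), checked below 3.

rotate(1, 180), rotate(1, 90), extend(-1)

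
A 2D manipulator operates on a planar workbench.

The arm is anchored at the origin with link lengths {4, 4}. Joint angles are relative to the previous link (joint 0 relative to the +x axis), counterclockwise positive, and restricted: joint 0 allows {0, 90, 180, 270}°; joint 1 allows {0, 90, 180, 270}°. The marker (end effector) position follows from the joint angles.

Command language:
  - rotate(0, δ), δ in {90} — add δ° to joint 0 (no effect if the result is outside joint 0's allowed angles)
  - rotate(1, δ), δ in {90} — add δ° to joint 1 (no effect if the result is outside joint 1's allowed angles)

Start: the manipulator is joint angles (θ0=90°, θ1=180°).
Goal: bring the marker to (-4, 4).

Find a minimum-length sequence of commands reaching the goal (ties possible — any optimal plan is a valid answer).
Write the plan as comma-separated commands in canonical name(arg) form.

rotate(0, 90), rotate(1, 90)

from: joint angles (θ0=90°, θ1=180°)
step 1 (rotate(0, 90)): joint angles (θ0=180°, θ1=180°)
step 2 (rotate(1, 90)): joint angles (θ0=180°, θ1=270°)
minimal: 2 command(s), checked below 2.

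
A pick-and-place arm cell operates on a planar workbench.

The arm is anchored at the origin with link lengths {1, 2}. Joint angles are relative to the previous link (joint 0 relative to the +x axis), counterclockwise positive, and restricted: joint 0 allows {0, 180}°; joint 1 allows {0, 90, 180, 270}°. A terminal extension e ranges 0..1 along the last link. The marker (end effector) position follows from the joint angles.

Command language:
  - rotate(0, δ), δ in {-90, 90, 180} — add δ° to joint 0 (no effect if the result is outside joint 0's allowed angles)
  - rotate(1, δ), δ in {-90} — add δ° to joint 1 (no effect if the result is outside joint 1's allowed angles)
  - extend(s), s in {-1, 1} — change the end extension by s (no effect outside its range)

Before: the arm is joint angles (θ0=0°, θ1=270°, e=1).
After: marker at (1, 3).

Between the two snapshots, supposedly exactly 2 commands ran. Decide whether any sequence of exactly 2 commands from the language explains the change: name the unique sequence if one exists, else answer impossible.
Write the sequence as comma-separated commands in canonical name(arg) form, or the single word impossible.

rotate(1, -90), rotate(1, -90)

start: joint angles (θ0=0°, θ1=270°, e=1)
t=1 rotate(1, -90) ⇒ joint angles (θ0=0°, θ1=180°, e=1)
t=2 rotate(1, -90) ⇒ joint angles (θ0=0°, θ1=90°, e=1)
no rival 2-sequence matches.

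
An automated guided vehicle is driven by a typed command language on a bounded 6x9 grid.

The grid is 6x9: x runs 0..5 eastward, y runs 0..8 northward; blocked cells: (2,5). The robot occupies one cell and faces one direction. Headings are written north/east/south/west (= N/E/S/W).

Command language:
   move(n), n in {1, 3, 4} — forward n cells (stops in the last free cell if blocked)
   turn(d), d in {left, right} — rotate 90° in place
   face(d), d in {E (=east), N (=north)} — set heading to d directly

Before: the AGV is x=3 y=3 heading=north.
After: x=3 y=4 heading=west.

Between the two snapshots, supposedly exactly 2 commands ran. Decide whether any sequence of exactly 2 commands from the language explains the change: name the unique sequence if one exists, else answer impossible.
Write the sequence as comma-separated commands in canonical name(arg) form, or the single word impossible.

key: order matters: swapping move(1) and turn(left) lands elsewhere
begin: x=3 y=3 heading=north
1. move(1) → x=3 y=4 heading=north
2. turn(left) → x=3 y=4 heading=west
all 49 alternatives checked — unique.

move(1), turn(left)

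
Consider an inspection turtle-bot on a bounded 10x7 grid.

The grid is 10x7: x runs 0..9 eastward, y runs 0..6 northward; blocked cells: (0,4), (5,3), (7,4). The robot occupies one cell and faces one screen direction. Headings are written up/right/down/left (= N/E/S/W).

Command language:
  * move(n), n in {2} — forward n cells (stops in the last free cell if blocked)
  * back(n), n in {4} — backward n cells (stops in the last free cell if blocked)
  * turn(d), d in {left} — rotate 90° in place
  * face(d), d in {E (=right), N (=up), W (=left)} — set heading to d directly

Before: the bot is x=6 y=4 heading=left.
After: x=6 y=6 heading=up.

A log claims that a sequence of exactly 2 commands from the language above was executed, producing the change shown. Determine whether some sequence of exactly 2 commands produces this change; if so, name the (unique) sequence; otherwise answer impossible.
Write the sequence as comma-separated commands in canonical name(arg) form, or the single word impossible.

face(N), move(2)

key: order matters: swapping face(N) and move(2) lands elsewhere
initial: x=6 y=4 heading=left
1. face(N) → x=6 y=4 heading=up
2. move(2) → x=6 y=6 heading=up
no rival 2-sequence matches.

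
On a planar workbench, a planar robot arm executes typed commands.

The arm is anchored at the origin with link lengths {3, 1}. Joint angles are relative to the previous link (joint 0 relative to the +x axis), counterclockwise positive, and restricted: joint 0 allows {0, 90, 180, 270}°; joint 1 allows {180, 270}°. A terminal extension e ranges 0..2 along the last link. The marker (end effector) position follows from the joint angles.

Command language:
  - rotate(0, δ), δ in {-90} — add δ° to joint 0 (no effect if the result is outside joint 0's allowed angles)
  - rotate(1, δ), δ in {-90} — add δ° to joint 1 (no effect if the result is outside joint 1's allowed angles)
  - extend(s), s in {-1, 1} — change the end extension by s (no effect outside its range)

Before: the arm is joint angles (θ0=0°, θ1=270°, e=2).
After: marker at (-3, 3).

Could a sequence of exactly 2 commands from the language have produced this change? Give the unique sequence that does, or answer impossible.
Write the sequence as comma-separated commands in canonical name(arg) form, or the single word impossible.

begin: joint angles (θ0=0°, θ1=270°, e=2)
1. rotate(0, -90) → joint angles (θ0=270°, θ1=270°, e=2)
2. rotate(0, -90) → joint angles (θ0=180°, θ1=270°, e=2)
uniquely the one of 16 2-step routes that fits.

rotate(0, -90), rotate(0, -90)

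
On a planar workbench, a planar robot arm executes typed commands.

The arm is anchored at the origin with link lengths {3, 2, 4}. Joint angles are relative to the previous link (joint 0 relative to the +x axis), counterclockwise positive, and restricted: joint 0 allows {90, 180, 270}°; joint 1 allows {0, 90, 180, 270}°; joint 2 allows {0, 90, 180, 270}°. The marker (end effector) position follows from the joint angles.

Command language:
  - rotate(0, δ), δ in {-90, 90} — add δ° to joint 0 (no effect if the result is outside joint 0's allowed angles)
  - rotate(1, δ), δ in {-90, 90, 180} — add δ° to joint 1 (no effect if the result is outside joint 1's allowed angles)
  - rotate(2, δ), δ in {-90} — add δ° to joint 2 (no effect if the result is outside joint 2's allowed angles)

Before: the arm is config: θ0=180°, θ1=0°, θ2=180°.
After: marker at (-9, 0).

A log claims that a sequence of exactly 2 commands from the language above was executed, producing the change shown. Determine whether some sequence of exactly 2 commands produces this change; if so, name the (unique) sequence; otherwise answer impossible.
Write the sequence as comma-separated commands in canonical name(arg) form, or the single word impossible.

initial: config: θ0=180°, θ1=0°, θ2=180°
t=1 rotate(2, -90) ⇒ config: θ0=180°, θ1=0°, θ2=90°
t=2 rotate(2, -90) ⇒ config: θ0=180°, θ1=0°, θ2=0°
no rival 2-sequence matches.

rotate(2, -90), rotate(2, -90)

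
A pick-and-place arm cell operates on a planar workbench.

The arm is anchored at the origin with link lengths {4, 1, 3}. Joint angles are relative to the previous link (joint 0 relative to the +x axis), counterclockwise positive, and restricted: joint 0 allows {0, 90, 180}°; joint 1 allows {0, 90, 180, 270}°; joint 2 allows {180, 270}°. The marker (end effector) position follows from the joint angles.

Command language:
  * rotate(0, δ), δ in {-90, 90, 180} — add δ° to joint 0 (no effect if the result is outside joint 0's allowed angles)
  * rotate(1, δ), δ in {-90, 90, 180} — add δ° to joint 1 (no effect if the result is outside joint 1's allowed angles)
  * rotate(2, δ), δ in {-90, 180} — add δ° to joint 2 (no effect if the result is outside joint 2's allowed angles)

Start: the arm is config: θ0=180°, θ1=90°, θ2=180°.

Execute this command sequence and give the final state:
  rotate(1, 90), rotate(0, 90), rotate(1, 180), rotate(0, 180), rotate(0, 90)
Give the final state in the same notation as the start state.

config: θ0=90°, θ1=0°, θ2=180°

initial: config: θ0=180°, θ1=90°, θ2=180°
[1] after rotate(1, 90): config: θ0=180°, θ1=180°, θ2=180°
[2] after rotate(0, 90): config: θ0=180°, θ1=180°, θ2=180°
[3] after rotate(1, 180): config: θ0=180°, θ1=0°, θ2=180°
[4] after rotate(0, 180): config: θ0=0°, θ1=0°, θ2=180°
[5] after rotate(0, 90): config: θ0=90°, θ1=0°, θ2=180°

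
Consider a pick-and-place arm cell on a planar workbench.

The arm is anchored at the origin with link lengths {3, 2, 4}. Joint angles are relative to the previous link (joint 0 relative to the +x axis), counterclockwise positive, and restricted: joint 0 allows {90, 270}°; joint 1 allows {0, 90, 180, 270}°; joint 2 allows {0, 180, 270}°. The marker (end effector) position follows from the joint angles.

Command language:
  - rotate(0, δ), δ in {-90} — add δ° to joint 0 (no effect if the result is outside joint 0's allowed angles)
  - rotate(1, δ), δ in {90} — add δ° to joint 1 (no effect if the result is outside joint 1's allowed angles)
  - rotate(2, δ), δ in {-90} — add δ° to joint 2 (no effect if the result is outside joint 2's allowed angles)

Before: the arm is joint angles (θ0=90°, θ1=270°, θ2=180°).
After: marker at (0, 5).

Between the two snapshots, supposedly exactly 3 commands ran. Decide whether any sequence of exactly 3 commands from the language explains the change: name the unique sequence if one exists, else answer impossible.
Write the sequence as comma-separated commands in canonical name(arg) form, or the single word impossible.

rotate(1, 90), rotate(1, 90), rotate(1, 90)

from: joint angles (θ0=90°, θ1=270°, θ2=180°)
1. rotate(1, 90) → joint angles (θ0=90°, θ1=0°, θ2=180°)
2. rotate(1, 90) → joint angles (θ0=90°, θ1=90°, θ2=180°)
3. rotate(1, 90) → joint angles (θ0=90°, θ1=180°, θ2=180°)
no rival 3-sequence matches.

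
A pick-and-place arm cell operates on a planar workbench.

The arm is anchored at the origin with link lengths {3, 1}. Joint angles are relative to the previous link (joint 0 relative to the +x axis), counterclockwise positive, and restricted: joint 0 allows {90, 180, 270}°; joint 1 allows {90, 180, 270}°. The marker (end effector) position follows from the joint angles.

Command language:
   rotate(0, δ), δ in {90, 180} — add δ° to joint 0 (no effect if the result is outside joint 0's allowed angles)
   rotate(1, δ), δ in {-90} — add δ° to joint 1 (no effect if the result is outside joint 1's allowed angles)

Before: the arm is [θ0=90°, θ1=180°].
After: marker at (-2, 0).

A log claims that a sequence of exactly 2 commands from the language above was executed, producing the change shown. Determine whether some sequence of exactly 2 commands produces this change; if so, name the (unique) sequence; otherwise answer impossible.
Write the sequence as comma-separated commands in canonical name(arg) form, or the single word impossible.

rotate(0, 90), rotate(0, 180)

key: running rotate(0, 180) before rotate(0, 90) would end elsewhere — order is forced
begin: [θ0=90°, θ1=180°]
[1] after rotate(0, 90): [θ0=180°, θ1=180°]
[2] after rotate(0, 180): [θ0=180°, θ1=180°]
no other 2-command option fits: unique.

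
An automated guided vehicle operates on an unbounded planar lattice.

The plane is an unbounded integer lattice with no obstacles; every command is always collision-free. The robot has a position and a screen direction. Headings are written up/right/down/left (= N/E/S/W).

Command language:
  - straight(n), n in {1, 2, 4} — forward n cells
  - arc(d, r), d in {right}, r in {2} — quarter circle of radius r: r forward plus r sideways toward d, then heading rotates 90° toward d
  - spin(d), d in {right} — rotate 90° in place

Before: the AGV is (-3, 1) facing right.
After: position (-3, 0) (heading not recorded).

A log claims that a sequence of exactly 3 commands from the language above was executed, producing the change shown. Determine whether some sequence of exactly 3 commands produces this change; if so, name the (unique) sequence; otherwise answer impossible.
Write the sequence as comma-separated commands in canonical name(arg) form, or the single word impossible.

start: (-3, 1) facing right
step 1 (spin(right)): (-3, 1) facing down
step 2 (straight(1)): (-3, 0) facing down
step 3 (spin(right)): (-3, 0) facing left
all 125 alternatives checked — unique.

spin(right), straight(1), spin(right)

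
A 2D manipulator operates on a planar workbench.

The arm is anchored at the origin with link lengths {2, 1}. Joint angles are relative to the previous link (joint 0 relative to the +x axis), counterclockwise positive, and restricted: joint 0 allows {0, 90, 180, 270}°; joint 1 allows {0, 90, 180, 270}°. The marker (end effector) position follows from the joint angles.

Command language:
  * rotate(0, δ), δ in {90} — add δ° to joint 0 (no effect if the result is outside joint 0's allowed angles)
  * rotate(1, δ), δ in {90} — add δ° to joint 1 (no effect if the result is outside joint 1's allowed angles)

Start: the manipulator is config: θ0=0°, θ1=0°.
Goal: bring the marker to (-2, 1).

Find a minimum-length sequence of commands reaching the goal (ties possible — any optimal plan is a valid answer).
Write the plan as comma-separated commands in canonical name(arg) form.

initial: config: θ0=0°, θ1=0°
1. rotate(0, 90) → config: θ0=90°, θ1=0°
2. rotate(0, 90) → config: θ0=180°, θ1=0°
3. rotate(1, 90) → config: θ0=180°, θ1=90°
4. rotate(1, 90) → config: θ0=180°, θ1=180°
5. rotate(1, 90) → config: θ0=180°, θ1=270°
nothing shorter than 5 reaches the goal.

rotate(0, 90), rotate(0, 90), rotate(1, 90), rotate(1, 90), rotate(1, 90)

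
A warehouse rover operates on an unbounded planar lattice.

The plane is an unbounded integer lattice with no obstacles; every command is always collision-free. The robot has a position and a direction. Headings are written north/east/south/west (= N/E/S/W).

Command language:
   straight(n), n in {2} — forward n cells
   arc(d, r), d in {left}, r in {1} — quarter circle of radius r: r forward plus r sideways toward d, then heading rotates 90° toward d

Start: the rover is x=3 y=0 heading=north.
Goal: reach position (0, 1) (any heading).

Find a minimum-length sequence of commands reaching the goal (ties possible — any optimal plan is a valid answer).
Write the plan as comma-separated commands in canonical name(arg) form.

arc(left, 1), straight(2)

begin: x=3 y=0 heading=north
1. arc(left, 1) → x=2 y=1 heading=west
2. straight(2) → x=0 y=1 heading=west
shorter routes all fall short; 2 is best.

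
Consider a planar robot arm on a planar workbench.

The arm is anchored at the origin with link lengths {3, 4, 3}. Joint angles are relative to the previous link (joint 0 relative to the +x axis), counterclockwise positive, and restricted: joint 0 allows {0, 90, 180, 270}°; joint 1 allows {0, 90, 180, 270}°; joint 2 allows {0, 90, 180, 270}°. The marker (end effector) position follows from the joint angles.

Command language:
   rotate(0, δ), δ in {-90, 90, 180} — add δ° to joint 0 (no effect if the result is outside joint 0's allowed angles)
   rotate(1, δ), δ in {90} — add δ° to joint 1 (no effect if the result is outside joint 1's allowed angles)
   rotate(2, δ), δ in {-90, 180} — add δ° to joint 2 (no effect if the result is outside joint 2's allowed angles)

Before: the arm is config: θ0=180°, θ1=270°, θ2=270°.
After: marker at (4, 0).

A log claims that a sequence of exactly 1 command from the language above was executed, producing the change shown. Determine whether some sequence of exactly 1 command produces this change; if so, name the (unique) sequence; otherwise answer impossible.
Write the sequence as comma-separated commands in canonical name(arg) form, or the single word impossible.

rotate(0, -90)

from: config: θ0=180°, θ1=270°, θ2=270°
step 1 (rotate(0, -90)): config: θ0=90°, θ1=270°, θ2=270°
no rival 1-sequence matches.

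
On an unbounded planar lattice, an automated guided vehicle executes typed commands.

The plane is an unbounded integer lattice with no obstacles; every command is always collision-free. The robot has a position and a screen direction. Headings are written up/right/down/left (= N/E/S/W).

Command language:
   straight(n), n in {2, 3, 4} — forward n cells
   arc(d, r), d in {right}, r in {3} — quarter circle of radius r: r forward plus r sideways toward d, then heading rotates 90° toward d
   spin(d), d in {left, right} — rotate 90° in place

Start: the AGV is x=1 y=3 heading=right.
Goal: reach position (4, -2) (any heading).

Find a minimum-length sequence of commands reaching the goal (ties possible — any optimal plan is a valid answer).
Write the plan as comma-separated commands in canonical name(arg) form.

arc(right, 3), straight(2)

start: x=1 y=3 heading=right
[1] after arc(right, 3): x=4 y=0 heading=down
[2] after straight(2): x=4 y=-2 heading=down
minimal: 2 command(s), checked below 2.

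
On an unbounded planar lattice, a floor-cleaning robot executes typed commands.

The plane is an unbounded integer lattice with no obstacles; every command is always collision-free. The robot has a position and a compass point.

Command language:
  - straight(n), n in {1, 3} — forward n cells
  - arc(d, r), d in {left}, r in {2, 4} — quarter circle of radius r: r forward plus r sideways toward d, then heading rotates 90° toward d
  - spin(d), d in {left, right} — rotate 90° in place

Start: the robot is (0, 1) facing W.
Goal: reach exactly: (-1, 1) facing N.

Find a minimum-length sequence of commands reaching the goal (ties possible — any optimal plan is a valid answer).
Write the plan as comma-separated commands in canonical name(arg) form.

t0: (0, 1) facing W
1. straight(1) → (-1, 1) facing W
2. spin(right) → (-1, 1) facing N
minimal: 2 command(s), checked below 2.

straight(1), spin(right)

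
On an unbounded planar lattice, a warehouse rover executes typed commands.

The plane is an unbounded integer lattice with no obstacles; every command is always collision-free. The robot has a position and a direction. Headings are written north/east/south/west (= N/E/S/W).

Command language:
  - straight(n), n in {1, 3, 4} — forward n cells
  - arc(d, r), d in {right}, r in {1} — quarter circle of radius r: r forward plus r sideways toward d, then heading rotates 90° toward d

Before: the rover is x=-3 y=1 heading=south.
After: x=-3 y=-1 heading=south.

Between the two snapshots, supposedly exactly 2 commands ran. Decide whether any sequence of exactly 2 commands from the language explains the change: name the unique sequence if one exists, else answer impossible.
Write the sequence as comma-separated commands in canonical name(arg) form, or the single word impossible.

key: still facing S at the end — nothing in the sequence rotates
t0: x=-3 y=1 heading=south
[1] after straight(1): x=-3 y=0 heading=south
[2] after straight(1): x=-3 y=-1 heading=south
uniquely the one of 16 2-step routes that fits.

straight(1), straight(1)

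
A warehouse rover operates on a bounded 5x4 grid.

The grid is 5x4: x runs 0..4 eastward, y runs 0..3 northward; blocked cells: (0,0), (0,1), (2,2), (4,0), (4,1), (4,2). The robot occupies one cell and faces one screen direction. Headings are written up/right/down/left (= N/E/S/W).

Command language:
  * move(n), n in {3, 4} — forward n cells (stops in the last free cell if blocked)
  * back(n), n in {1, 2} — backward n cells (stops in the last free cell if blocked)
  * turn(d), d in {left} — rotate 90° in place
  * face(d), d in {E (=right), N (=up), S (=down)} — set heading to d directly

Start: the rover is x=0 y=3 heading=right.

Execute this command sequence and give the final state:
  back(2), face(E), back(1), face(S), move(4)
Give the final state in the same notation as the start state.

from: x=0 y=3 heading=right
step 1 (back(2)): x=0 y=3 heading=right
step 2 (face(E)): x=0 y=3 heading=right
step 3 (back(1)): x=0 y=3 heading=right
step 4 (face(S)): x=0 y=3 heading=down
step 5 (move(4)): x=0 y=2 heading=down

x=0 y=2 heading=down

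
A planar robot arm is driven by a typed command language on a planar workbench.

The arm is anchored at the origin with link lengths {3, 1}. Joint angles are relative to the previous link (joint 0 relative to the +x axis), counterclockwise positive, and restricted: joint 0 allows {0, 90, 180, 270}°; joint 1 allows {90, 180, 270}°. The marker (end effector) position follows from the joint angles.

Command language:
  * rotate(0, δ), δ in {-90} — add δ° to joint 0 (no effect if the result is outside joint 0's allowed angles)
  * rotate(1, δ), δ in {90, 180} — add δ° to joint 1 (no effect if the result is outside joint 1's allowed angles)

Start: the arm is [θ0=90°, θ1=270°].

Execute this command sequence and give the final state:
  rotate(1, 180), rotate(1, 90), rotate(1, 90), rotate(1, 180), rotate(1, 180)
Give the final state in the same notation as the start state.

[θ0=90°, θ1=270°]

begin: [θ0=90°, θ1=270°]
t=1 rotate(1, 180) ⇒ [θ0=90°, θ1=90°]
t=2 rotate(1, 90) ⇒ [θ0=90°, θ1=180°]
t=3 rotate(1, 90) ⇒ [θ0=90°, θ1=270°]
t=4 rotate(1, 180) ⇒ [θ0=90°, θ1=90°]
t=5 rotate(1, 180) ⇒ [θ0=90°, θ1=270°]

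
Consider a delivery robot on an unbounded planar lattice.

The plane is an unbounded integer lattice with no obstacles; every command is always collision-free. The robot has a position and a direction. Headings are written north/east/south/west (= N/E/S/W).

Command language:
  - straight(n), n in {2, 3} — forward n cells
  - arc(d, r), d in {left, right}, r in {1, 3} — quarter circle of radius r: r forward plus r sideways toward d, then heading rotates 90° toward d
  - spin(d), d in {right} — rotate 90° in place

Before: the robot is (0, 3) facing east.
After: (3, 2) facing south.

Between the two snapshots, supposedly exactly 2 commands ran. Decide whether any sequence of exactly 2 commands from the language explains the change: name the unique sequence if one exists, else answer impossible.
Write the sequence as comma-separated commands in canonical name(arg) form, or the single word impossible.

key: position moved to (3,2) AND the heading swung to S — translation plus rotation needed
initial: (0, 3) facing east
1. straight(2) → (2, 3) facing east
2. arc(right, 1) → (3, 2) facing south
uniquely the one of 49 2-step routes that fits.

straight(2), arc(right, 1)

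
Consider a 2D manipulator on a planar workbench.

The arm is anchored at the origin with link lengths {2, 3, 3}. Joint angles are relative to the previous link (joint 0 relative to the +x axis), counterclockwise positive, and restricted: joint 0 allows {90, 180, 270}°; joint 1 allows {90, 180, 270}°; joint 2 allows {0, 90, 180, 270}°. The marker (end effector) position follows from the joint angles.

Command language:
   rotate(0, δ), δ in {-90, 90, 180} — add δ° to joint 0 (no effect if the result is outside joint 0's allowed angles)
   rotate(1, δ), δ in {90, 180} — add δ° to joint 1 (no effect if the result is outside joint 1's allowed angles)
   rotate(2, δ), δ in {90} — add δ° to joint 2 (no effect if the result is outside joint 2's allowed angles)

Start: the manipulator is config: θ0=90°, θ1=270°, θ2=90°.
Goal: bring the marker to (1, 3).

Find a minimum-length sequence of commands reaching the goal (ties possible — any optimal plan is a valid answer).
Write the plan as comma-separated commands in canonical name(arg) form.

rotate(0, 90), rotate(1, 180), rotate(1, 90)

initial: config: θ0=90°, θ1=270°, θ2=90°
[1] after rotate(0, 90): config: θ0=180°, θ1=270°, θ2=90°
[2] after rotate(1, 180): config: θ0=180°, θ1=90°, θ2=90°
[3] after rotate(1, 90): config: θ0=180°, θ1=180°, θ2=90°
minimal: 3 command(s), checked below 3.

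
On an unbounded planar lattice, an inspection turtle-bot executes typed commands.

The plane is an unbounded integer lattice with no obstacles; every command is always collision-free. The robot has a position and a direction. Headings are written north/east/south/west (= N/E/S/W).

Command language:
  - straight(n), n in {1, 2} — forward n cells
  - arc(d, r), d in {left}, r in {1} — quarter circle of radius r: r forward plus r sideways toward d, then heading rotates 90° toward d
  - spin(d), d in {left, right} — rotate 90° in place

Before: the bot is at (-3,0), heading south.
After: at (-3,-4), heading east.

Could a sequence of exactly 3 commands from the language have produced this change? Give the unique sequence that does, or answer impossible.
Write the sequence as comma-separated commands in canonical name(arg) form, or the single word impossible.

straight(2), straight(2), spin(left)

key: order matters: swapping straight(2) and spin(left) lands elsewhere
start: at (-3,0), heading south
[1] after straight(2): at (-3,-2), heading south
[2] after straight(2): at (-3,-4), heading south
[3] after spin(left): at (-3,-4), heading east
all 125 alternatives checked — unique.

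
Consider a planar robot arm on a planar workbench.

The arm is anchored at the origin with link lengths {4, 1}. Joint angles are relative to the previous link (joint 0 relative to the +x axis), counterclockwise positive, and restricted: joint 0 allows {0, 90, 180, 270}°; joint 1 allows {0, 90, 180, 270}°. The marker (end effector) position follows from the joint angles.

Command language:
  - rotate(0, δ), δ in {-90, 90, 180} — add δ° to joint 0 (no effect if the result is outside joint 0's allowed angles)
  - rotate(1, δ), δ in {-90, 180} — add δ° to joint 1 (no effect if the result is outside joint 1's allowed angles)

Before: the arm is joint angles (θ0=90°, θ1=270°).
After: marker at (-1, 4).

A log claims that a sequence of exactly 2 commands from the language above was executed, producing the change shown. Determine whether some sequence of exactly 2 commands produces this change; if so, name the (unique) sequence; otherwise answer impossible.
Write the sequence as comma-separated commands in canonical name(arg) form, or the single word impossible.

start: joint angles (θ0=90°, θ1=270°)
[1] after rotate(1, -90): joint angles (θ0=90°, θ1=180°)
[2] after rotate(1, -90): joint angles (θ0=90°, θ1=90°)
no other 2-command option fits: unique.

rotate(1, -90), rotate(1, -90)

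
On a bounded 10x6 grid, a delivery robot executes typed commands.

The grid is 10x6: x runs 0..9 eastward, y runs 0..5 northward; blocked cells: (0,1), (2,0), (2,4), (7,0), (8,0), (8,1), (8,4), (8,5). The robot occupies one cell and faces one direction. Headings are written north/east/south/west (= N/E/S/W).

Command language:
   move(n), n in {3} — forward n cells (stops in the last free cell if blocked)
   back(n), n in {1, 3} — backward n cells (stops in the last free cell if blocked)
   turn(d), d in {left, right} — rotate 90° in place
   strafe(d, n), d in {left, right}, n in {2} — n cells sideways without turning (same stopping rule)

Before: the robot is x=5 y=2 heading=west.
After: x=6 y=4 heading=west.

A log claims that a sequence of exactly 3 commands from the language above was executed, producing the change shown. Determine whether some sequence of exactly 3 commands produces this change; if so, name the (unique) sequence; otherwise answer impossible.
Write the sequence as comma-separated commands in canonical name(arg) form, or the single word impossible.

key: move(3) is stopped early by the blocked cell at (2,4)
start: x=5 y=2 heading=west
t=1 strafe(right, 2) ⇒ x=5 y=4 heading=west
t=2 move(3) ⇒ x=3 y=4 heading=west
t=3 back(3) ⇒ x=6 y=4 heading=west
no other 3-command option fits: unique.

strafe(right, 2), move(3), back(3)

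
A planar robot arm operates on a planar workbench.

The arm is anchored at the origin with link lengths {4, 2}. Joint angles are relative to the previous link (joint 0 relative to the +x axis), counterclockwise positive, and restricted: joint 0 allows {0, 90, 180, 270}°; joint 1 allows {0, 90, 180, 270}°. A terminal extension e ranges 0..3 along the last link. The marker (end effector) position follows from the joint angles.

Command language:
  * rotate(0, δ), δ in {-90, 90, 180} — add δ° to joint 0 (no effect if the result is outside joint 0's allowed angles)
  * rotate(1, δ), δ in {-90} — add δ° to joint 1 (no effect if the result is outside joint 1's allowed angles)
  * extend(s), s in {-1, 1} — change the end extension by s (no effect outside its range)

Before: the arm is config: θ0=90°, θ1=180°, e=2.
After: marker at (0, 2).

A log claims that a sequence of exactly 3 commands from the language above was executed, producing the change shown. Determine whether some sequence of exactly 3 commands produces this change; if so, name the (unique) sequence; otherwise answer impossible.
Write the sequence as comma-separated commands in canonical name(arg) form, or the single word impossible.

extend(-1), extend(-1), extend(-1)

initial: config: θ0=90°, θ1=180°, e=2
1. extend(-1) → config: θ0=90°, θ1=180°, e=1
2. extend(-1) → config: θ0=90°, θ1=180°, e=0
3. extend(-1) → config: θ0=90°, θ1=180°, e=0
uniquely the one of 216 3-step routes that fits.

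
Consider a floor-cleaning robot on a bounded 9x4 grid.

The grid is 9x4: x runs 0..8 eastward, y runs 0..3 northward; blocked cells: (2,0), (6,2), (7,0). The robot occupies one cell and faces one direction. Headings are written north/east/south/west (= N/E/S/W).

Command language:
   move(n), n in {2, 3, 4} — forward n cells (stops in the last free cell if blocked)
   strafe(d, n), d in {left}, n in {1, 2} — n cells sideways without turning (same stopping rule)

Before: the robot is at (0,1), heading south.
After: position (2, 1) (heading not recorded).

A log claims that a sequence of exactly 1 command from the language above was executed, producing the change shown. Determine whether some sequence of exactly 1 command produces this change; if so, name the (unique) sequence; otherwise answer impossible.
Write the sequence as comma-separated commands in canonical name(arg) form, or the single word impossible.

begin: at (0,1), heading south
step 1 (strafe(left, 2)): at (2,1), heading south
uniquely the one of 5 1-step routes that fits.

strafe(left, 2)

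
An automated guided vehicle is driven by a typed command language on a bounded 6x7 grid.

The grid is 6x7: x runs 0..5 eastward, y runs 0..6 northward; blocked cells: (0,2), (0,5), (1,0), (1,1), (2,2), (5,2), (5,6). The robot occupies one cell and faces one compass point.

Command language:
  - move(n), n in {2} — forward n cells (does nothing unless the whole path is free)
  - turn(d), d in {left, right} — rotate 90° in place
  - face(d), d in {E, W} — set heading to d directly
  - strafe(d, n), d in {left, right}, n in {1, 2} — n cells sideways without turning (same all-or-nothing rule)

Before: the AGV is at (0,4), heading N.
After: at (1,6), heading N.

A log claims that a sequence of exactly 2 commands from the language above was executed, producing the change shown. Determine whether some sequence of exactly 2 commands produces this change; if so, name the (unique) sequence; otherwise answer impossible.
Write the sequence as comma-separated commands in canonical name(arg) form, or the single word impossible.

key: order matters: swapping strafe(right, 1) and move(2) lands elsewhere
initial: at (0,4), heading N
t=1 strafe(right, 1) ⇒ at (1,4), heading N
t=2 move(2) ⇒ at (1,6), heading N
no other 2-command option fits: unique.

strafe(right, 1), move(2)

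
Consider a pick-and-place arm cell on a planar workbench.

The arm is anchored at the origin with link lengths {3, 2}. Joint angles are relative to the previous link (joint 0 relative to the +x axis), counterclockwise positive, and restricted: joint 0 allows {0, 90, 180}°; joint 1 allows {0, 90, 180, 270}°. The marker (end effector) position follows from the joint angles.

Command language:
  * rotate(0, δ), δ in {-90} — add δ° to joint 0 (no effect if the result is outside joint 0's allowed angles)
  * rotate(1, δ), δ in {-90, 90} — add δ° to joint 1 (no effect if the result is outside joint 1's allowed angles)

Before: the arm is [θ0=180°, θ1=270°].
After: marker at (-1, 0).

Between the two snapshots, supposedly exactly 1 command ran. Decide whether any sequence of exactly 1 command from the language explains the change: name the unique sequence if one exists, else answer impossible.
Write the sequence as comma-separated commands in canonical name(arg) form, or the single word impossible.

rotate(1, -90)

initial: [θ0=180°, θ1=270°]
step 1 (rotate(1, -90)): [θ0=180°, θ1=180°]
all 3 alternatives checked — unique.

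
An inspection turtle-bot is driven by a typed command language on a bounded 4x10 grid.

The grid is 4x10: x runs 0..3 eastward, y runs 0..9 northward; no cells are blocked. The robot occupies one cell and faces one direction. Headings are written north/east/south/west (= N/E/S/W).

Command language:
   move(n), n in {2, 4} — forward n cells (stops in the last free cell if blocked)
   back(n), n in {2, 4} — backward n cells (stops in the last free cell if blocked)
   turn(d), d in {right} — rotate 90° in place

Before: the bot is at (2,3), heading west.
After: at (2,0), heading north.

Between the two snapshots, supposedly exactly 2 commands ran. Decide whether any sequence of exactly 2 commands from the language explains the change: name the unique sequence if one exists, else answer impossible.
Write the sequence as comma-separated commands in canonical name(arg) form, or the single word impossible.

turn(right), back(4)

key: running back(4) before turn(right) would end elsewhere — order is forced
t0: at (2,3), heading west
t=1 turn(right) ⇒ at (2,3), heading north
t=2 back(4) ⇒ at (2,0), heading north
no other 2-command option fits: unique.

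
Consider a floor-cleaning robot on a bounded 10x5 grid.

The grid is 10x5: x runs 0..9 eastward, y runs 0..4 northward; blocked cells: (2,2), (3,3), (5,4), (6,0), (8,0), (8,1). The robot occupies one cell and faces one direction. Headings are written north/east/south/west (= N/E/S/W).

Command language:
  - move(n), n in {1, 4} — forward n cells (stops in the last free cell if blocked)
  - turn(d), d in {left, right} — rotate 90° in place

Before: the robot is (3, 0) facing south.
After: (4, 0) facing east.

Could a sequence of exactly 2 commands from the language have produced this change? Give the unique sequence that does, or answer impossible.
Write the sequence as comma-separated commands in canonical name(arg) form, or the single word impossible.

key: running move(1) before turn(left) would end elsewhere — order is forced
start: (3, 0) facing south
step 1 (turn(left)): (3, 0) facing east
step 2 (move(1)): (4, 0) facing east
uniquely the one of 16 2-step routes that fits.

turn(left), move(1)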